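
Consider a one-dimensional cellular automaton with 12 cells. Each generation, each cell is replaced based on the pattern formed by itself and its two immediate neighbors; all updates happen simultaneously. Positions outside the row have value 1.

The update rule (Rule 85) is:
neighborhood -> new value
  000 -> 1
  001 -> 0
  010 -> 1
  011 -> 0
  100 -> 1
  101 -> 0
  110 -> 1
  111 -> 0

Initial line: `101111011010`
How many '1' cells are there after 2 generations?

8

100001001010
111101101010
count of 1: 8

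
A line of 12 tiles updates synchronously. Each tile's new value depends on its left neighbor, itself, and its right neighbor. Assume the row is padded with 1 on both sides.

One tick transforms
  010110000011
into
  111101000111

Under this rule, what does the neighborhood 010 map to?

1

At position 1 the neighborhood is 010; the next row has 1 there.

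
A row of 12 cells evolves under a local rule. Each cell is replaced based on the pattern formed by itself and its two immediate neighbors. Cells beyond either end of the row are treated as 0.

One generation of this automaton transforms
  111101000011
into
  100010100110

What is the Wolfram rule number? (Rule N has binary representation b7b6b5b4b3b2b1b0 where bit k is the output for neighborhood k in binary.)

58

position 1: 111 → 0  (bit 7 = 0)
position 3: 110 → 0  (bit 6 = 0)
position 4: 101 → 1  (bit 5 = 1)
position 6: 100 → 1  (bit 4 = 1)
position 0: 011 → 1  (bit 3 = 1)
position 5: 010 → 0  (bit 2 = 0)
position 9: 001 → 1  (bit 1 = 1)
position 7: 000 → 0  (bit 0 = 0)
bits b7..b0 = 00111010 = 58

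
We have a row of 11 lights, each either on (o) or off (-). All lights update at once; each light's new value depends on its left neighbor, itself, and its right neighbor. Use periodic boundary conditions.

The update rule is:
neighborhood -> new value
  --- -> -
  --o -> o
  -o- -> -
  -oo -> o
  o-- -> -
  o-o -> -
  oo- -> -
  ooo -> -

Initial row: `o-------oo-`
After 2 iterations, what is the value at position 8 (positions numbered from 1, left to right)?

o

-------oo--
------oo---
position 8 holds o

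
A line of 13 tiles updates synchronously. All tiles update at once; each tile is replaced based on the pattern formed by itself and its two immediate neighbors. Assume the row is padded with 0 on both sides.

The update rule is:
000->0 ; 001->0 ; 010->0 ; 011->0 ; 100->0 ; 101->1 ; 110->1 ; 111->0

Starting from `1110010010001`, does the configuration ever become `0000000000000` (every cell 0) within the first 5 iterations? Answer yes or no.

0010000000000
0000000000000
all cells are 0 at iteration 2

yes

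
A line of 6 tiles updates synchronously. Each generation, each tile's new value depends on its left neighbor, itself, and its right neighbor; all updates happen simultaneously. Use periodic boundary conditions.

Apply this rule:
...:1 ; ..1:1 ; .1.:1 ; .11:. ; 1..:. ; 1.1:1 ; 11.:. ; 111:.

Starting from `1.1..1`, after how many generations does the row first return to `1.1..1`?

3

.11.1.
1..11.
1.1..1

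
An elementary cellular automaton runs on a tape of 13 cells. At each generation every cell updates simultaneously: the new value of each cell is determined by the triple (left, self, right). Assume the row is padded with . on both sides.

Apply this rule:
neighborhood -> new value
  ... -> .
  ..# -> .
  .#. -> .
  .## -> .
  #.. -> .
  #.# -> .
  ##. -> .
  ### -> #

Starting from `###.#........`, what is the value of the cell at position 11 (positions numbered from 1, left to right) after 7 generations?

generation 1: .#...........
generation 2: .............
generation 3: .............  (fixed point — unchanged through generation 7)
position 11 holds .

.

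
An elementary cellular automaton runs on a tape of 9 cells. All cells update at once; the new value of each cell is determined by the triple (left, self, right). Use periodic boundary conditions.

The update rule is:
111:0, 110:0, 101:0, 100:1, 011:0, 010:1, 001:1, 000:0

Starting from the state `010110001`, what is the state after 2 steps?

010001011
011011000

011011000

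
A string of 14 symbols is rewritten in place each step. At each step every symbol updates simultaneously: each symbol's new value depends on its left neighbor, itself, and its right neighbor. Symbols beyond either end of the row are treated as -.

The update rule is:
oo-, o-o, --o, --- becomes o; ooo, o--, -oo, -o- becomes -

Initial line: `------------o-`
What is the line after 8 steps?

oooooooooooo--
-----------o-o
ooooooooooo-o-
----------oo--
oooooooooo-o-o
---------oo-o-
ooooooooo-oo--
--------oo-o-o

--------oo-o-o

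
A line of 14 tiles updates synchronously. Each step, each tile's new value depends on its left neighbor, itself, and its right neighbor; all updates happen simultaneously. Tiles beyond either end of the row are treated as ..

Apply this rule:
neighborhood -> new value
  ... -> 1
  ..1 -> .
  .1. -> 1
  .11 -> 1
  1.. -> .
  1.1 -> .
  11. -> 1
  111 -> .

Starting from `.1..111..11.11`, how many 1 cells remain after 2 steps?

7

step 1: .1..1.1..11.11
step 2: .1..1.1..11.11
count of 1: 7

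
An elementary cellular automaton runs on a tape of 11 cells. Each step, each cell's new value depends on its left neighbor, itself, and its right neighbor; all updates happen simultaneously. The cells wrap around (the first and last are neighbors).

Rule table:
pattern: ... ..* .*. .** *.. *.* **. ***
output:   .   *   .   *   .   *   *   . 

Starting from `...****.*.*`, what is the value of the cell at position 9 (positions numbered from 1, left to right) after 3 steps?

*

..**..**.*.
.***.****..
**.***..*..
position 9 holds *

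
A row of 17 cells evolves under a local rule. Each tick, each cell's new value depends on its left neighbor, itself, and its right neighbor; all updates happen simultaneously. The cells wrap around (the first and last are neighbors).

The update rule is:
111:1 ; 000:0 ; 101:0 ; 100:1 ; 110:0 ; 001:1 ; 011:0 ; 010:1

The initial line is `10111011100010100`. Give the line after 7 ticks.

01110101010001011

10010001010110111
01111011010000011
00110000011000100
01001000100101110
11111101111100101
11111000111011100
01110101010001011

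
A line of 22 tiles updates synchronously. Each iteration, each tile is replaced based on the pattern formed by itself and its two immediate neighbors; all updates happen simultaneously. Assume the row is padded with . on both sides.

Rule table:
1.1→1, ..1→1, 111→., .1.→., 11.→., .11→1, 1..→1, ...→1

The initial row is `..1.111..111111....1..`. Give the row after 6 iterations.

.11.11.111..111111..1.

11.11..111.....1111.11
1.11.111..111111...11.
.11.11..111.....1111.1
11.11.111..111111...1.
1.11.11..111.....111.1
.11.11.111..111111..1.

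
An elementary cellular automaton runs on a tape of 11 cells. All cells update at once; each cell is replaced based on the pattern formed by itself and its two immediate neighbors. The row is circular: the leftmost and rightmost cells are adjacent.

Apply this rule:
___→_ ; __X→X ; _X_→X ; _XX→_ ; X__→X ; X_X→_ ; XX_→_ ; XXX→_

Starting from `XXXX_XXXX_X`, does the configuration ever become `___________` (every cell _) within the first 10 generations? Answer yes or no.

yes

___________
all cells are _ at generation 1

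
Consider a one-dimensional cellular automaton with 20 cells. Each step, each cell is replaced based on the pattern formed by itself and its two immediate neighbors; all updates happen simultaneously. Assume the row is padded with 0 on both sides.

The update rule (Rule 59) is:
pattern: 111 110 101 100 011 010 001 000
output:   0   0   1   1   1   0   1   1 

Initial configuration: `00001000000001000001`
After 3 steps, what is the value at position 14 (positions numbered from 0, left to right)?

step 1: 11110111111110111110
step 2: 10001100000001100001
step 3: 01111011111111011110
position 14 holds 0

0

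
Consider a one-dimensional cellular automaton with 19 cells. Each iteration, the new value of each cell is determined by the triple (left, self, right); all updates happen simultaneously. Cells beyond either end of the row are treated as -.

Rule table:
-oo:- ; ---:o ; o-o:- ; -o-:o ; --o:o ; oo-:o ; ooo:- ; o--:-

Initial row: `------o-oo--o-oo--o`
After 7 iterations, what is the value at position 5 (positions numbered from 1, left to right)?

ooooooo--o-oo--o-oo
------o-oo--o-oo--o  (repeats iteration 0; period 2)
iteration 7: ooooooo--o-oo--o-oo
position 5 holds o

o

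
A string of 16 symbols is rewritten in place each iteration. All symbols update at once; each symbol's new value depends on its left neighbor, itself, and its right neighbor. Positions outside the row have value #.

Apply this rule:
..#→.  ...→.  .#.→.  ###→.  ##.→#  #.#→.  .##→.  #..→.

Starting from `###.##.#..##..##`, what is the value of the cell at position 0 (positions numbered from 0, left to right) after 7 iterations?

..#..#.....#....
................
................  (fixed point — unchanged through iteration 7)
position 0 holds .

.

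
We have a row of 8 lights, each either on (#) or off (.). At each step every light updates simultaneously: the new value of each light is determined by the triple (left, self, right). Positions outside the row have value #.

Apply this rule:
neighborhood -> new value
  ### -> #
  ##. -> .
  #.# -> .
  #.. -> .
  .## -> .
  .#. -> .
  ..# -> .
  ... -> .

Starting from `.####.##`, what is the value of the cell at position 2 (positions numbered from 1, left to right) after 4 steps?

step 1: ..##...#
step 2: ........
step 3: ........  (fixed point — unchanged through step 4)
position 2 holds .

.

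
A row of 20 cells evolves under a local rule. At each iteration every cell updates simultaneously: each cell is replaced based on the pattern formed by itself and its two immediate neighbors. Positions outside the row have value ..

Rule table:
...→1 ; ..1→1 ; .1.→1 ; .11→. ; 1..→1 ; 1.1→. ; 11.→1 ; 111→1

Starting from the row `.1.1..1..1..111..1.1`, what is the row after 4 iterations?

11.111111111.11111.1
.1..11111111..1111.1
1111.111111111.111.1
.111..11111111..11.1

.111..11111111..11.1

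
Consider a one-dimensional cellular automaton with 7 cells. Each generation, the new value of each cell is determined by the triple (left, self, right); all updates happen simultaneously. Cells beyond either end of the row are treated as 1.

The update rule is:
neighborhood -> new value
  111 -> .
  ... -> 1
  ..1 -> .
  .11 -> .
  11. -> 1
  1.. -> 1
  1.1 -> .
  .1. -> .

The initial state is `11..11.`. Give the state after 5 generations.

.11..1.
..11...
1..111.
11...1.
.111...

.111...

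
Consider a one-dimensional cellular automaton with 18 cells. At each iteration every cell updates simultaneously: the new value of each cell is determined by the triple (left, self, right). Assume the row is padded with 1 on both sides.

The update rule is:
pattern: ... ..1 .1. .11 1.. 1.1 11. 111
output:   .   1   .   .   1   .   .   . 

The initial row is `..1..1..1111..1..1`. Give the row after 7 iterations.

11.11.11....11.11.
........1..1......
1......1.11.1....1
.1....1......1..1.
..1..1.1....1.11..
11.11...1..1....11
.....1.1.11.1..1..

.....1.1.11.1..1..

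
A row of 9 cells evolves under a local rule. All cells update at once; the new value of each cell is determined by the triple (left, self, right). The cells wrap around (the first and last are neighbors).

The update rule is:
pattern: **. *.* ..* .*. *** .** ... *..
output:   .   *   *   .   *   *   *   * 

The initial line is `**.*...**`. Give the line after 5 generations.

generation 1: *.*.*****
generation 2: .*.******
generation 3: *.******.
generation 4: .******.*
generation 5: ******.*.

******.*.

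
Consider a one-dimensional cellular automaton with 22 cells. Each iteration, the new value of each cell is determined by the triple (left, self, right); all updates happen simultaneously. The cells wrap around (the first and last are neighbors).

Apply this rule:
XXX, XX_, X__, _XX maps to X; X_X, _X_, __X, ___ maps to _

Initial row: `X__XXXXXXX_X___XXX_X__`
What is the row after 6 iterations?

X__XXXXXXXXXXX_XXXXXXX

iteration 1: _X_XXXXXXX__X__XXX__X_
iteration 2: ___XXXXXXXX__X_XXXX__X
iteration 3: X__XXXXXXXXX___XXXXX__
iteration 4: _X_XXXXXXXXXX__XXXXXX_
iteration 5: ___XXXXXXXXXXX_XXXXXXX
iteration 6: X__XXXXXXXXXXX_XXXXXXX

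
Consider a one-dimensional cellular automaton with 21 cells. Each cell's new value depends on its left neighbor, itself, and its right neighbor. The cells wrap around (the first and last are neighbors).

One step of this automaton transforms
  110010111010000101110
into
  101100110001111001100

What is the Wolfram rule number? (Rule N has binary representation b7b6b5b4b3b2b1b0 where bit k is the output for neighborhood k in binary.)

155

position 7: 111 → 1  (bit 7 = 1)
position 1: 110 → 0  (bit 6 = 0)
position 5: 101 → 0  (bit 5 = 0)
position 2: 100 → 1  (bit 4 = 1)
position 0: 011 → 1  (bit 3 = 1)
position 4: 010 → 0  (bit 2 = 0)
position 3: 001 → 1  (bit 1 = 1)
position 12: 000 → 1  (bit 0 = 1)
bits b7..b0 = 10011011 = 155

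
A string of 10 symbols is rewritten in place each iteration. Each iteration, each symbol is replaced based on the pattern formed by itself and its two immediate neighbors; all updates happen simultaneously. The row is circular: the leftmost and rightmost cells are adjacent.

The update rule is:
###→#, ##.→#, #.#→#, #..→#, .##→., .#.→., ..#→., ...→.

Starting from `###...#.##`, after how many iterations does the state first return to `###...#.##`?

10

####...#.#
#####...#.
.#####...#
#.#####...
.#.#####..
..#.#####.
...#.#####
#...#.####
##...#.###
###...#.##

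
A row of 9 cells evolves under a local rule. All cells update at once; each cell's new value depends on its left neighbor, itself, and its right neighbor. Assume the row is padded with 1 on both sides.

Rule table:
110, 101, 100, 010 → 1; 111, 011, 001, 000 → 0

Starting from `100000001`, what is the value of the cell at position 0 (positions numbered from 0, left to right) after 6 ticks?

110000000
011000000
101100000
110110000
011011000
101101100
position 0 holds 1

1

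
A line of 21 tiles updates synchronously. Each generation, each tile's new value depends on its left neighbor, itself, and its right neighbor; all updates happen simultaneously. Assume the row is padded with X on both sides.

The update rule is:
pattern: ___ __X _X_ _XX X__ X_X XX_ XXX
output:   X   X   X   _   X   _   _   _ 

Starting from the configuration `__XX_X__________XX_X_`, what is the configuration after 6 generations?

XX___XXXXXXXXXXX___X_
__XXX___________XXXX_
XX___XXXXXXXXXXX_____
__XXX___________XXXXX
XX___XXXXXXXXXXX_____  (repeats generation 3; period 2)
generation 6: __XXX___________XXXXX

__XXX___________XXXXX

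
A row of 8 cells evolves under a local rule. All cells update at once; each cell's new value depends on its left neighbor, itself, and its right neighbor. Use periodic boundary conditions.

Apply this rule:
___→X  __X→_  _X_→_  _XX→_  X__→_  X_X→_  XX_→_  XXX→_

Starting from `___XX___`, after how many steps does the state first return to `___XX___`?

step 1: XX____XX
step 2: ___XX___

2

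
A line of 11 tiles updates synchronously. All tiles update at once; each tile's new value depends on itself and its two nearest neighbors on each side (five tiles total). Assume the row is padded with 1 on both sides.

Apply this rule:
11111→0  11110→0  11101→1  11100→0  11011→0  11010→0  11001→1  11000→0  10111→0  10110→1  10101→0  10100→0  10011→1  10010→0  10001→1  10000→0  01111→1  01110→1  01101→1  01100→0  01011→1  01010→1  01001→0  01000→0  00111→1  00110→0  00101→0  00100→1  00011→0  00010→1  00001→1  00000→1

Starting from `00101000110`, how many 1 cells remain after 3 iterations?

iteration 1: 10010010010
iteration 2: 01010010001
iteration 3: 00100010101
count of 1: 4

4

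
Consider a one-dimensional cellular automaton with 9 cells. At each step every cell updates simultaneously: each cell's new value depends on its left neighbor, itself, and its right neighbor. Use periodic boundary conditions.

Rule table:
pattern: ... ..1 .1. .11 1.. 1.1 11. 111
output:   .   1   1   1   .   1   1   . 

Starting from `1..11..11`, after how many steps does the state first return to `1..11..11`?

step 1: 1.111.11.
step 2: 111.11111
step 3: ..111....
step 4: .11.1....
step 5: 11111....
step 6: 1...1...1
step 7: 1..11..11

7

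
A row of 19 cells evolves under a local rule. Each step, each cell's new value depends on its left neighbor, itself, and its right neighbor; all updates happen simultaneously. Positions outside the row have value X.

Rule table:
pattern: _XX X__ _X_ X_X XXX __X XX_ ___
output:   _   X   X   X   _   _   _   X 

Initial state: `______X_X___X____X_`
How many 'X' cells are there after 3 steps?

15

step 1: XXXXX_XXXXX_XXXX_XX
step 2: _____X_____X____X__
step 3: XXXX_XXXXX_XXXX_XX_
count of X: 15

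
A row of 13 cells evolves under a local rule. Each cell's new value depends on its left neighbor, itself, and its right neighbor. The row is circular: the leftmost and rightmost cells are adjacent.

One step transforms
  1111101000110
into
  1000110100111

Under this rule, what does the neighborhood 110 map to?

1

At position 4 the neighborhood is 110; the next row has 1 there.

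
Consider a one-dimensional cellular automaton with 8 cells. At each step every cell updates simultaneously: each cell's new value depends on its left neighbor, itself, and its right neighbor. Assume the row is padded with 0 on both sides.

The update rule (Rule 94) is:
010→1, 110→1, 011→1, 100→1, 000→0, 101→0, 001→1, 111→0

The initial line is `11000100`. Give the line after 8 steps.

11101110
10101011
10101011  (fixed point — unchanged through step 8)

10101011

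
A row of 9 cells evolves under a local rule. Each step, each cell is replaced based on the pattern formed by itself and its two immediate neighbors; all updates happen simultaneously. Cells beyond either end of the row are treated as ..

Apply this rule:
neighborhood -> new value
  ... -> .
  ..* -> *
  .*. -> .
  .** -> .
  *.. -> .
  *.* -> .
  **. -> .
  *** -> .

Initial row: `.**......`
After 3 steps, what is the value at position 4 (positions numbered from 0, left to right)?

.

*........
.........
.........
position 4 holds .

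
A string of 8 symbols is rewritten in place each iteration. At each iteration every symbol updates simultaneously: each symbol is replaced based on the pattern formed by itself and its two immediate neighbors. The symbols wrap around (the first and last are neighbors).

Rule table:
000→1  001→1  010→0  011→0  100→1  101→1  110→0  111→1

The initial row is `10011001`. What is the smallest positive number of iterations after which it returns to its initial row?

01100110
10011001

2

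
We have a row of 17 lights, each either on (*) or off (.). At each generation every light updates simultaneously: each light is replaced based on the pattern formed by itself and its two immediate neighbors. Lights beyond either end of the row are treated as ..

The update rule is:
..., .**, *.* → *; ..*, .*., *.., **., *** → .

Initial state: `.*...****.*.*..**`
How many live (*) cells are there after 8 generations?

...*.*...*.*...*.
**..*..*..*..*...
*..............**
..************.*.
*.*...........*..
.*..*********...*
....*.........*..
***...*******...*
count of *: 11

11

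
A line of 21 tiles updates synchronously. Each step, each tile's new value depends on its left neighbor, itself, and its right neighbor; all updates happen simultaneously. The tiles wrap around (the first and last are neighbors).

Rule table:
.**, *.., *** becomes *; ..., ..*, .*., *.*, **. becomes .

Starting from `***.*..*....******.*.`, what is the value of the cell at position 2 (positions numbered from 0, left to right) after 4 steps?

**...*..*...*****....
*.*...*..*..****.*...
...*...*..*.***...*..
....*...*...**.*...*.
position 2 holds .

.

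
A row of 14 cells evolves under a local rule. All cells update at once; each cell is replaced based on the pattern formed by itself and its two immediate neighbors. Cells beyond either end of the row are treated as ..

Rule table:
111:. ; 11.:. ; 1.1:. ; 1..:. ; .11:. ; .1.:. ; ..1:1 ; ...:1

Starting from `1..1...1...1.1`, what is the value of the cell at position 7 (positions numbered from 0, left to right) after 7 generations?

generation 1: ..1..11..11...
generation 2: 11..1...1...11
generation 3: ...1..11..11..
generation 4: 111..1...1...1
generation 5: ....1..11..11.
generation 6: 1111..1...1...
generation 7: .....1..11..11
position 7 holds .

.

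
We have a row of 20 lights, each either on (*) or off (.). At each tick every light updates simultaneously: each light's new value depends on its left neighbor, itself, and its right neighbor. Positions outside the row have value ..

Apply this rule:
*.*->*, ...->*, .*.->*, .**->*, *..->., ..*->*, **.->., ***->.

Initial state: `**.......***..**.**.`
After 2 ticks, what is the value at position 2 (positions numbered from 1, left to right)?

*..*******...**.**..
*.**.......***.**..*
position 2 holds .

.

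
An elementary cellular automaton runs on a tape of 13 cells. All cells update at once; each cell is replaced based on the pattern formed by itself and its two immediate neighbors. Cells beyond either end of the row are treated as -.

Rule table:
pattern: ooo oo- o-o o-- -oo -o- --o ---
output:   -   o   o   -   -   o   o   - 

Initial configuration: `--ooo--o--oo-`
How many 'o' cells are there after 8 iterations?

iteration 1: -o--o-oo-o-o-
iteration 2: oo-ooo-ooooo-
iteration 3: -oo--oo----o-
iteration 4: o-o-o-o---oo-
iteration 5: ooooooo--o-o-
iteration 6: ------o-oooo-
iteration 7: -----ooo---o-
iteration 8: ----o--o--oo-
count of o: 4

4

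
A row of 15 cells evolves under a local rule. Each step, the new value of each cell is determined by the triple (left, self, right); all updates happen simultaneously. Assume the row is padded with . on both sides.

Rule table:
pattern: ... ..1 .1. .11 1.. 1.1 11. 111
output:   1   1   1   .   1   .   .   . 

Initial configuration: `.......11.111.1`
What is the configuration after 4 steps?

1111111.......1
.......11111111
1111111........
.......11111111

.......11111111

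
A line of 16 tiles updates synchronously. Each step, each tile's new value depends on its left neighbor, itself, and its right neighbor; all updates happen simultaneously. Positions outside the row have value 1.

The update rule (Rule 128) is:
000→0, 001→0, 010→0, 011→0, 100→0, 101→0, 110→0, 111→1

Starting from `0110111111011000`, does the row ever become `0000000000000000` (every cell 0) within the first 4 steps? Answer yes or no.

yes

0000011110000000
0000001100000000
0000000000000000
all cells are 0 at step 3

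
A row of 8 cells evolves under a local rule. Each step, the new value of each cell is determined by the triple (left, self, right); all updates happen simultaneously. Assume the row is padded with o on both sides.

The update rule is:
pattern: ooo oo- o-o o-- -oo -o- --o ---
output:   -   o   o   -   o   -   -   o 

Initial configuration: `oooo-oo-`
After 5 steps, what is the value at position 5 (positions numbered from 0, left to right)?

o

---ooooo
-o-o----
o-o--oo-
oo---ooo
-o-o-o--
position 5 holds o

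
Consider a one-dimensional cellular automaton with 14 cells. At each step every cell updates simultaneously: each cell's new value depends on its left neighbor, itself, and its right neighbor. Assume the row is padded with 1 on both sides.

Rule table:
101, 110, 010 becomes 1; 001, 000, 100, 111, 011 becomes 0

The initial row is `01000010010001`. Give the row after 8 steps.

step 1: 11000010010000
step 2: 01000010010000
step 3: 11000010010000  (repeats step 1; period 2)
step 8: 01000010010000

01000010010000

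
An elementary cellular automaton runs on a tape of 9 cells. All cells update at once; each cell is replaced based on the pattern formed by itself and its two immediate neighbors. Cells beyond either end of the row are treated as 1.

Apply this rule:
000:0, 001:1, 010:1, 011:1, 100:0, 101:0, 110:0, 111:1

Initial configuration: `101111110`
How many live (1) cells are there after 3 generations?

001111100
011111001
011110011
count of 1: 6

6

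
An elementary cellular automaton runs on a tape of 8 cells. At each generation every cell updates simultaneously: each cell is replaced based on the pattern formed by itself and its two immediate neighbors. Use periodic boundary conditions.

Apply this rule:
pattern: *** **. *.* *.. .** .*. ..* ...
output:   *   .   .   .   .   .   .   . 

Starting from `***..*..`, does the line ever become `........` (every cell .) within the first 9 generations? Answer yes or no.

generation 1: .*......
generation 2: ........
all cells are . at generation 2

yes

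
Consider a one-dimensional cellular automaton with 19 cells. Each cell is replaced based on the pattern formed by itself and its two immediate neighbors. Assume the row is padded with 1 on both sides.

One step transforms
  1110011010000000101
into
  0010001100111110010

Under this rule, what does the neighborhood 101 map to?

At position 7 the neighborhood is 101; the next row has 1 there.

1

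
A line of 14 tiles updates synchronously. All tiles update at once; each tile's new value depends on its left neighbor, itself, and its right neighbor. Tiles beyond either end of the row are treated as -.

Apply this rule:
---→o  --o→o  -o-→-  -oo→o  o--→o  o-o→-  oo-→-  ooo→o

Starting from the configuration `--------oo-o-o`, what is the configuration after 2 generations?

oooooooo-ooooo

ooooooooo-----
oooooooo-ooooo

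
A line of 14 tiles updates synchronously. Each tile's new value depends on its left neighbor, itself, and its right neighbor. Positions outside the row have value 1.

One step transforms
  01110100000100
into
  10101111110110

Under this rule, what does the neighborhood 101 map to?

At position 0 the neighborhood is 101; the next row has 1 there.

1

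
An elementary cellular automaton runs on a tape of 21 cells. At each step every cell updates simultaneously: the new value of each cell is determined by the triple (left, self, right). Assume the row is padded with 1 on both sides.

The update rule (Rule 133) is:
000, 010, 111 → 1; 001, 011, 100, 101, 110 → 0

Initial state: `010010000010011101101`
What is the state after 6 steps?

010010010010101001100

step 1: 010010111010001000000
step 2: 010010010010101011110
step 3: 010010010010101001100
step 4: 010010010010101000000
step 5: 010010010010101011110  (repeats step 2; period 3)
step 6: 010010010010101001100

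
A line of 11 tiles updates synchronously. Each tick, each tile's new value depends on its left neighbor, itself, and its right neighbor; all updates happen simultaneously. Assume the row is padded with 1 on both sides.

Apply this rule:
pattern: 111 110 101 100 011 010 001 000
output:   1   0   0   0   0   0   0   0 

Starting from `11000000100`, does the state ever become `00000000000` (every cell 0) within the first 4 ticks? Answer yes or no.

tick 1: 10000000000
tick 2: 00000000000
all cells are 0 at tick 2

yes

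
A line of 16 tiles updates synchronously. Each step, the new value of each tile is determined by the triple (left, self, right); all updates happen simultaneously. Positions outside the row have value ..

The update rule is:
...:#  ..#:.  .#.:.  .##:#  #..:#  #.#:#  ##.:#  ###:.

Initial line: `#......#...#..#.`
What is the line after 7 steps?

step 1: .#####..##..#..#
step 2: .#...##.###..#..
step 3: ..##.####.##..##
step 4: #.####..#####.##
step 5: .##..##.#...####
step 6: .###.###.##.#..#
step 7: .#.###.#####.#..

.#.###.#####.#..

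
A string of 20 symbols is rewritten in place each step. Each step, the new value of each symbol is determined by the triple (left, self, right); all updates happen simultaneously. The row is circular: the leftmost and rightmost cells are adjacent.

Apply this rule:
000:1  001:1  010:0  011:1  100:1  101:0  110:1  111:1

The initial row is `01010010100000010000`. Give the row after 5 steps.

11111111111111101111

step 1: 10001100011111101111
step 2: 11111111111111101111
step 3: 11111111111111101111  (fixed point — unchanged through step 5)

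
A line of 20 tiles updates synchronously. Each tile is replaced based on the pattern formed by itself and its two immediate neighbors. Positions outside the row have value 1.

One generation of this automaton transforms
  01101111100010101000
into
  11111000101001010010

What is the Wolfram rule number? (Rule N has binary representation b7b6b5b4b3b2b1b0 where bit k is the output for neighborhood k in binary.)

position 5: 111 → 0  (bit 7 = 0)
position 2: 110 → 1  (bit 6 = 1)
position 0: 101 → 1  (bit 5 = 1)
position 9: 100 → 0  (bit 4 = 0)
position 1: 011 → 1  (bit 3 = 1)
position 12: 010 → 0  (bit 2 = 0)
position 11: 001 → 0  (bit 1 = 0)
position 10: 000 → 1  (bit 0 = 1)
bits b7..b0 = 01101001 = 105

105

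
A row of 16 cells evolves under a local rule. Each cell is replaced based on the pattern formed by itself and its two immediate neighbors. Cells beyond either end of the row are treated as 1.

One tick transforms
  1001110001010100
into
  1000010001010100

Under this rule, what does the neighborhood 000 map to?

0

At position 7 the neighborhood is 000; the next row has 0 there.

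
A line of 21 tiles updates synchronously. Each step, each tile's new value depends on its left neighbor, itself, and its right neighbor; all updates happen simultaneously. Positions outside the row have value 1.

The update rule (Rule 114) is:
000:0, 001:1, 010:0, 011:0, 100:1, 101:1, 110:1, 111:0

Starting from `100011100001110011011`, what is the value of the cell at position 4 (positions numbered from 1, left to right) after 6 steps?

1

110100110010011101100
011011011101100110111
101101100110111011000
110110111011001101101
011011001101110110110
101101110110011011011
position 4 holds 1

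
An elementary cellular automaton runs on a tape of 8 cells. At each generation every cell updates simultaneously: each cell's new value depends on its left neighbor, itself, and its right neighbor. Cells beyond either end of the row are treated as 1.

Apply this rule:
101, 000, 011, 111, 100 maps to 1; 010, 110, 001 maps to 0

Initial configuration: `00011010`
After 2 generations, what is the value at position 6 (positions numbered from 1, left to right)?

11010101
10101011
position 6 holds 0

0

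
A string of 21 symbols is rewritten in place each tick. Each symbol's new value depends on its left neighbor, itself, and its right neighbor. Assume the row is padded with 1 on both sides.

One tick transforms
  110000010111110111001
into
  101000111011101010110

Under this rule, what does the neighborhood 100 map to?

1

At position 2 the neighborhood is 100; the next row has 1 there.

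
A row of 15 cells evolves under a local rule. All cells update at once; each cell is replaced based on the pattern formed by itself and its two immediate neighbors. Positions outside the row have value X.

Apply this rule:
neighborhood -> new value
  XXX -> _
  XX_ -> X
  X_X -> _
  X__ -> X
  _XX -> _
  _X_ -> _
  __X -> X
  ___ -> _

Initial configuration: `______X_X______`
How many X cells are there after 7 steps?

X____X___X____X
XX__X_X_X_X__X_
_XXX_______XX__
___XX_____X_XXX
X_X_XX___X_____
X____XX_X_X___X
XX__X_X____X_X_
count of X: 6

6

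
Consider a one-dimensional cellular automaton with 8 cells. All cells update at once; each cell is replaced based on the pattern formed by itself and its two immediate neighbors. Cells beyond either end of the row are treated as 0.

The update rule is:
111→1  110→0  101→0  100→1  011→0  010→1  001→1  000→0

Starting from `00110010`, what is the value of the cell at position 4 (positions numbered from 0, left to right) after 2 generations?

0

01001111
11110110
position 4 holds 0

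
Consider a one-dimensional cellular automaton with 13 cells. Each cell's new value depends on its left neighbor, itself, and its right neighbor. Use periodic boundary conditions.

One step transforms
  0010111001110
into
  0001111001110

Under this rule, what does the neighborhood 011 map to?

1

At position 4 the neighborhood is 011; the next row has 1 there.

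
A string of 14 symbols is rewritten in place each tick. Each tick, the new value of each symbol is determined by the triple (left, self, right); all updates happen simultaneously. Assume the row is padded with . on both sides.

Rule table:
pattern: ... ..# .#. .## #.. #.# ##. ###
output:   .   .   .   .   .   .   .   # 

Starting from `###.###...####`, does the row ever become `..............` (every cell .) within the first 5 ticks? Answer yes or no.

yes

tick 1: .#...#.....##.
tick 2: ..............
all cells are . at tick 2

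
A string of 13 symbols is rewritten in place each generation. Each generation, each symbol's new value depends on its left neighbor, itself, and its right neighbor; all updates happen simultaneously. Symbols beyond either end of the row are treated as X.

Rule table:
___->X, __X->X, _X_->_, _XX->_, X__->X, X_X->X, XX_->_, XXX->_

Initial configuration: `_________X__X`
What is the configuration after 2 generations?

_________X__X

generation 1: XXXXXXXXX_XX_
generation 2: _________X__X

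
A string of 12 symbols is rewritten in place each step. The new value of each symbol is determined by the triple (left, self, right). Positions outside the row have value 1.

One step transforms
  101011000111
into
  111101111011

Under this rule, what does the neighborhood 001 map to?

1

At position 8 the neighborhood is 001; the next row has 1 there.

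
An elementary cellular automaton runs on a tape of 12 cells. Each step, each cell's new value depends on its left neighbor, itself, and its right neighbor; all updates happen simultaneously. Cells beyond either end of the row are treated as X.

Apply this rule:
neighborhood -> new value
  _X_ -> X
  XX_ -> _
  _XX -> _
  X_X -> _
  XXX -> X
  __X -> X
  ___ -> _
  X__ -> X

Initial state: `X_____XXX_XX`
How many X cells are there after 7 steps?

_X___X_X___X
_XX_XX_XX_X_
__________X_
X________XX_
_X______X___
_XX____XXX_X
___X__X_X___
count of X: 3

3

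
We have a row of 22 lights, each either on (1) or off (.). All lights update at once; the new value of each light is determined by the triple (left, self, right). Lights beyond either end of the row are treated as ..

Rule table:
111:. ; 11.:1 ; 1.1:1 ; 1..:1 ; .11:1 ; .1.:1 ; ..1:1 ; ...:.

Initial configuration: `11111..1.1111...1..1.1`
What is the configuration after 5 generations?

1...111111..11.1111111
11.11....1111111.....1
111111..11.....11...11
1....111111...1111.111
11..11....11.11..111.1

11..11....11.11..111.1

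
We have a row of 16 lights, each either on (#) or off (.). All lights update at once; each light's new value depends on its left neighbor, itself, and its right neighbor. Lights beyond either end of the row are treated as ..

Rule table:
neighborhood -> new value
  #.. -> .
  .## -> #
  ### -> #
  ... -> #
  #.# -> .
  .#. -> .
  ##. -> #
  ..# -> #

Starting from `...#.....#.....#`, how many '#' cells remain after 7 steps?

13

###..####..####.
###.#####.#####.
###.#####.#####.  (fixed point — unchanged through step 7)
count of #: 13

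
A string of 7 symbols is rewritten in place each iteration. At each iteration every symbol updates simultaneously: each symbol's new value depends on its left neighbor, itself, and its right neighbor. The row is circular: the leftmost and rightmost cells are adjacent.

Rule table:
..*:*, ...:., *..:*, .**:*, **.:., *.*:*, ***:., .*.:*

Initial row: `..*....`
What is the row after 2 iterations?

.***...
**..*..

**..*..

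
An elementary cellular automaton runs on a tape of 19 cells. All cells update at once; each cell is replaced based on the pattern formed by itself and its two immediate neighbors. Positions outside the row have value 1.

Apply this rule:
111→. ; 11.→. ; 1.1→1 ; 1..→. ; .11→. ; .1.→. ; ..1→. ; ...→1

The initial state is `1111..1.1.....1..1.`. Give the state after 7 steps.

.......1..111.....1
.11111........111..
1......111111......
..1111........1111.
.......111111.....1
.11111........111..  (repeats step 2; period 4)
step 7: 1......111111......

1......111111......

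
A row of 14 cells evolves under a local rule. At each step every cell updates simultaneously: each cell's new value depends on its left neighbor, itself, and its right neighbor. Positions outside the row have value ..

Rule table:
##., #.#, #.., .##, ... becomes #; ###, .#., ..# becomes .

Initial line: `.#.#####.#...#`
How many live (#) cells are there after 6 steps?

10

..##...##.##..
#.####.#######
.##..###.....#
.###.#.#####..
.#.##.##...###
..########.#.#
count of #: 10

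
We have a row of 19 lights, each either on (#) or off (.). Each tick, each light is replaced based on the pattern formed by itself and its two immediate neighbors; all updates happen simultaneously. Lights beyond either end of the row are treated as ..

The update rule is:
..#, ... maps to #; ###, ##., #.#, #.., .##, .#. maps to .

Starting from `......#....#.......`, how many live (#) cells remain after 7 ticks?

tick 1: ######..###..######
tick 2: .......#....#......
tick 3: #######..###..#####
tick 4: ........#....#.....
tick 5: ########..###..####
tick 6: .........#....#....
tick 7: #########..###..###
count of #: 15

15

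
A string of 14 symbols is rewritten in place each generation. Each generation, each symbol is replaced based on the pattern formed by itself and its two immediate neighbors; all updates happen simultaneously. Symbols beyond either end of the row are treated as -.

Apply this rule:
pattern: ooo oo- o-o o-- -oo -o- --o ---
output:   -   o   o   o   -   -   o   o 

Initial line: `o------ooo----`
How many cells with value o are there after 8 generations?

7

-oooooo--ooooo
o-----ooo----o
-ooooo--ooooo-
o----ooo----oo
-oooo--ooooo-o
o---ooo----oo-
-ooo--ooooo-oo
o--ooo----oo-o
count of o: 7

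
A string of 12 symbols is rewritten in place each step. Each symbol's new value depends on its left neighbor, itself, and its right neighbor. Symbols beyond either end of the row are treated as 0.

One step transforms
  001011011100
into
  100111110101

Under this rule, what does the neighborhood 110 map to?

1

At position 5 the neighborhood is 110; the next row has 1 there.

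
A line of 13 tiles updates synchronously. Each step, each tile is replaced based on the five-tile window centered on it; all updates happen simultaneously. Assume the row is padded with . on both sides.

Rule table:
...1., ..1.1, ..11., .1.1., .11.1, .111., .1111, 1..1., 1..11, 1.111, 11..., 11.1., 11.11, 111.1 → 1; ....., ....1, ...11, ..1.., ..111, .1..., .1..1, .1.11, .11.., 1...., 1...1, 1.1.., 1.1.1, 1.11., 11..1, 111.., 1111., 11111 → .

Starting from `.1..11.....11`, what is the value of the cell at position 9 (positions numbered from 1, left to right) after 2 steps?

.

1..11.1....1.
..1111....1..
position 9 holds .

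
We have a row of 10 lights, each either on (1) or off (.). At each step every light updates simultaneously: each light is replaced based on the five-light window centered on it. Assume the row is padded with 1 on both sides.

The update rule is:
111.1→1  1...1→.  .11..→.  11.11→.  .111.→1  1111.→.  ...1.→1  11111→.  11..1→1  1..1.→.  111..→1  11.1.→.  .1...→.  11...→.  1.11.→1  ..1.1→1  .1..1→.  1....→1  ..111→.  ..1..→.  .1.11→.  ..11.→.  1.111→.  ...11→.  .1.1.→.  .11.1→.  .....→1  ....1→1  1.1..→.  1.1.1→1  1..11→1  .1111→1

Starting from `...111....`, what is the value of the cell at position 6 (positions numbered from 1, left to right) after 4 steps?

1

....11.11.
.11....1..
.1..111..1
...1.1111.
position 6 holds 1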